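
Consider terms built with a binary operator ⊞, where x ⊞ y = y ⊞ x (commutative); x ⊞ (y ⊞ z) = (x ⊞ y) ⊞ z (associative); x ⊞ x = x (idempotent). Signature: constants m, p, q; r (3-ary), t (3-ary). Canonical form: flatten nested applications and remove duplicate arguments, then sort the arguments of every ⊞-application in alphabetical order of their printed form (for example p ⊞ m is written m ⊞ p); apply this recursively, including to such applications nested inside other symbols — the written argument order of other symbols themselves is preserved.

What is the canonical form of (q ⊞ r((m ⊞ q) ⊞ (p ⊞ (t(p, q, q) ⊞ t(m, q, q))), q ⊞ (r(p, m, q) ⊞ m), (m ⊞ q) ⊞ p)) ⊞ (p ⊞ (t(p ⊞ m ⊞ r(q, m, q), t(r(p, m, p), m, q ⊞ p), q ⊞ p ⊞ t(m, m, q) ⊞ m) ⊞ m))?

Merge nested applications:  q ⊞ r((m ⊞ q) ⊞ (p ⊞ (t(p, q, q) ⊞ t(m, q, q))), q ⊞ (r(p, m, q) ⊞ m), (m ⊞ q) ⊞ p) ⊞ p ⊞ t(p ⊞ m ⊞ r(q, m, q), t(r(p, m, p), m, q ⊞ p), q ⊞ p ⊞ t(m, m, q) ⊞ m) ⊞ m
Inside:  r((m ⊞ q) ⊞ (p ⊞ (t(p, q, q) ⊞ t(m, q, q))), q ⊞ (r(p, m, q) ⊞ m), (m ⊞ q) ⊞ p)  →  r(m ⊞ p ⊞ q ⊞ t(m, q, q) ⊞ t(p, q, q), m ⊞ q ⊞ r(p, m, q), m ⊞ p ⊞ q)
Inside:  t(p ⊞ m ⊞ r(q, m, q), t(r(p, m, p), m, q ⊞ p), q ⊞ p ⊞ t(m, m, q) ⊞ m)  →  t(m ⊞ p ⊞ r(q, m, q), t(r(p, m, p), m, p ⊞ q), m ⊞ p ⊞ q ⊞ t(m, m, q))
Sort arguments:  m ⊞ p ⊞ q ⊞ r(m ⊞ p ⊞ q ⊞ t(m, q, q) ⊞ t(p, q, q), m ⊞ q ⊞ r(p, m, q), m ⊞ p ⊞ q) ⊞ t(m ⊞ p ⊞ r(q, m, q), t(r(p, m, p), m, p ⊞ q), m ⊞ p ⊞ q ⊞ t(m, m, q))

Answer: m ⊞ p ⊞ q ⊞ r(m ⊞ p ⊞ q ⊞ t(m, q, q) ⊞ t(p, q, q), m ⊞ q ⊞ r(p, m, q), m ⊞ p ⊞ q) ⊞ t(m ⊞ p ⊞ r(q, m, q), t(r(p, m, p), m, p ⊞ q), m ⊞ p ⊞ q ⊞ t(m, m, q))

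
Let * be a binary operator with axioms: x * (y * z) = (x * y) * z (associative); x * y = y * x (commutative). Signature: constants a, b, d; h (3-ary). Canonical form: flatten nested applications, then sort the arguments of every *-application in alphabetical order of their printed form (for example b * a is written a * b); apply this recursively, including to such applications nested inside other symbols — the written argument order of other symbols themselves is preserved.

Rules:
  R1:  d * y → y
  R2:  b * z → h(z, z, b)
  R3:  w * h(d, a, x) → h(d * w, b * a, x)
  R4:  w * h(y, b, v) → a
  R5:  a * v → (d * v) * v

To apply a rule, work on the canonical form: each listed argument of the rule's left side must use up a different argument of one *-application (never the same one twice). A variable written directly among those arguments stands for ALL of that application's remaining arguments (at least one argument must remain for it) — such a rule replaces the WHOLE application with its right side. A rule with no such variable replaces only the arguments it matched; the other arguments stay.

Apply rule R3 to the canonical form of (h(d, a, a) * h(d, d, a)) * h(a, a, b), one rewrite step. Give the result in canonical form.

Answer: h(d * h(a, a, b) * h(d, d, a), a * b, a)

Derivation:
Canonical form:  h(a, a, b) * h(d, a, a) * h(d, d, a)
Apply R3:  consuming h(d, a, a);  w := h(a, a, b) * h(d, d, a), x := a
The variable takes the whole remainder — replace the entire application.
Result:  h(d * h(a, a, b) * h(d, d, a), a * b, a)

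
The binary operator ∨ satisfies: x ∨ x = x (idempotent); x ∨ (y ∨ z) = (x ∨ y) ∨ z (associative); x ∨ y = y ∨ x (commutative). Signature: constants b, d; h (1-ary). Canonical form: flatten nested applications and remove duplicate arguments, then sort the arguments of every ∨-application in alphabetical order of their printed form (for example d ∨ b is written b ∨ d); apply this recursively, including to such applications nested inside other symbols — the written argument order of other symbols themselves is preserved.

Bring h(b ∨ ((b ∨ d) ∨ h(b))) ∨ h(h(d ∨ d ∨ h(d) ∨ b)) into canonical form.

Answer: h(b ∨ d ∨ h(b)) ∨ h(h(b ∨ d ∨ h(d)))

Derivation:
Inside:  h(b ∨ ((b ∨ d) ∨ h(b)))  →  h(b ∨ d ∨ h(b))
Inside:  h(h(d ∨ d ∨ h(d) ∨ b))  →  h(h(b ∨ d ∨ h(d)))
Sort:  h(b ∨ d ∨ h(b)) ∨ h(h(b ∨ d ∨ h(d)))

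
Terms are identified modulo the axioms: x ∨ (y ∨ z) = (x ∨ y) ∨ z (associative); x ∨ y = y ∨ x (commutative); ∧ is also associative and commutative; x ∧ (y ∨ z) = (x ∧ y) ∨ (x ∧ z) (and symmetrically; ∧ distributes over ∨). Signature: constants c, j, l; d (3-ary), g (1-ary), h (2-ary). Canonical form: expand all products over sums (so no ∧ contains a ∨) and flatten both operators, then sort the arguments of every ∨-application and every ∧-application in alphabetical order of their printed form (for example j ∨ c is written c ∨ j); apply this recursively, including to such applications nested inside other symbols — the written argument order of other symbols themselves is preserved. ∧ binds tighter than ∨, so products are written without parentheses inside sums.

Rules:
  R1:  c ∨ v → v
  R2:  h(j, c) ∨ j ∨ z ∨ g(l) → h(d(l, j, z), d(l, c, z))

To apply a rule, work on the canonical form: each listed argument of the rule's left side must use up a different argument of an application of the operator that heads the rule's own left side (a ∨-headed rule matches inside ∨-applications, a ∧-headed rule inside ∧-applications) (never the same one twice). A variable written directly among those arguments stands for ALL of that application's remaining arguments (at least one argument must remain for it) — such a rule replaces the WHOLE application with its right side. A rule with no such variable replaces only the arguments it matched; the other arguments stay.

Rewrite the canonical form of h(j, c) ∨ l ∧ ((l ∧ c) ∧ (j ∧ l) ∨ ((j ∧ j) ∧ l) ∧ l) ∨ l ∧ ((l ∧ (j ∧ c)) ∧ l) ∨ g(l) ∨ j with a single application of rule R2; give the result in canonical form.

Answer: h(d(l, j, c ∧ j ∧ l ∧ l ∧ l ∨ c ∧ j ∧ l ∧ l ∧ l ∨ j ∧ j ∧ l ∧ l ∧ l), d(l, c, c ∧ j ∧ l ∧ l ∧ l ∨ c ∧ j ∧ l ∧ l ∧ l ∨ j ∧ j ∧ l ∧ l ∧ l))

Derivation:
Canonical form:  c ∧ j ∧ l ∧ l ∧ l ∨ c ∧ j ∧ l ∧ l ∧ l ∨ g(l) ∨ h(j, c) ∨ j ∨ j ∧ j ∧ l ∧ l ∧ l
Match R2:  consume g(l), h(j, c), j;  z := c ∧ j ∧ l ∧ l ∧ l ∨ c ∧ j ∧ l ∧ l ∧ l ∨ j ∧ j ∧ l ∧ l ∧ l
Every leftover argument binds to the variable; the entire application is replaced.
New term:  h(d(l, j, c ∧ j ∧ l ∧ l ∧ l ∨ c ∧ j ∧ l ∧ l ∧ l ∨ j ∧ j ∧ l ∧ l ∧ l), d(l, c, c ∧ j ∧ l ∧ l ∧ l ∨ c ∧ j ∧ l ∧ l ∧ l ∨ j ∧ j ∧ l ∧ l ∧ l))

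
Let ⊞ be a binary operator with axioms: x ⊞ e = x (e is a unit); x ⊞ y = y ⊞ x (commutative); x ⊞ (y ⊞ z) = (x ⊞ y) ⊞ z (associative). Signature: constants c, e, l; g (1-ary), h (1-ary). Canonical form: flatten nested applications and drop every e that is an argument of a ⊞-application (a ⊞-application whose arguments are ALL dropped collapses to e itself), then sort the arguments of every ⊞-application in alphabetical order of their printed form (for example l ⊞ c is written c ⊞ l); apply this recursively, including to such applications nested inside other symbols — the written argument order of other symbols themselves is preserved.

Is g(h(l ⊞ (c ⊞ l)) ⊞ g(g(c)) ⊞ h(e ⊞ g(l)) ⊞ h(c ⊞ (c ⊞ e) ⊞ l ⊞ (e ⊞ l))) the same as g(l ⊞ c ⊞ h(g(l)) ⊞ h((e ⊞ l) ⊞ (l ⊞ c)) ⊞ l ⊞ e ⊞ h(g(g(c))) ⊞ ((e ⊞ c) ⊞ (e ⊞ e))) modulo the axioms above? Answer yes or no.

Answer: no — g(g(g(c)) ⊞ h(c ⊞ c ⊞ l ⊞ l) ⊞ h(c ⊞ l ⊞ l) ⊞ h(g(l))) vs g(c ⊞ c ⊞ h(c ⊞ l ⊞ l) ⊞ h(g(g(c))) ⊞ h(g(l)) ⊞ l ⊞ l)

Derivation:
Left:  g(h(l ⊞ (c ⊞ l)) ⊞ g(g(c)) ⊞ h(e ⊞ g(l)) ⊞ h(c ⊞ (c ⊞ e) ⊞ l ⊞ (e ⊞ l)))
  Focus inside:  h(l ⊞ (c ⊞ l)) ⊞ g(g(c)) ⊞ h(e ⊞ g(l)) ⊞ h(c ⊞ (c ⊞ e) ⊞ l ⊞ (e ⊞ l))
  Canonicalize subterm:  h(l ⊞ (c ⊞ l))  →  h(c ⊞ l ⊞ l)
  Canonicalize subterm:  h(e ⊞ g(l))  →  h(g(l))
  Canonicalize subterm:  h(c ⊞ (c ⊞ e) ⊞ l ⊞ (e ⊞ l))  →  h(c ⊞ c ⊞ l ⊞ l)
  Order the arguments:  g(g(c)) ⊞ h(c ⊞ c ⊞ l ⊞ l) ⊞ h(c ⊞ l ⊞ l) ⊞ h(g(l))
  Rebuild:  g(g(g(c)) ⊞ h(c ⊞ c ⊞ l ⊞ l) ⊞ h(c ⊞ l ⊞ l) ⊞ h(g(l)))
Right:  g(l ⊞ c ⊞ h(g(l)) ⊞ h((e ⊞ l) ⊞ (l ⊞ c)) ⊞ l ⊞ e ⊞ h(g(g(c))) ⊞ ((e ⊞ c) ⊞ (e ⊞ e)))
  Work inside:  l ⊞ c ⊞ h(g(l)) ⊞ h((e ⊞ l) ⊞ (l ⊞ c)) ⊞ l ⊞ e ⊞ h(g(g(c))) ⊞ ((e ⊞ c) ⊞ (e ⊞ e))
  Un-nest:  l ⊞ c ⊞ h(g(l)) ⊞ h((e ⊞ l) ⊞ (l ⊞ c)) ⊞ l ⊞ e ⊞ h(g(g(c))) ⊞ e ⊞ c ⊞ e ⊞ e
  Simplify inside:  h((e ⊞ l) ⊞ (l ⊞ c))  →  h(c ⊞ l ⊞ l)
  Unit:  drop e (×4)
  Sort:  c ⊞ c ⊞ h(c ⊞ l ⊞ l) ⊞ h(g(g(c))) ⊞ h(g(l)) ⊞ l ⊞ l
  Reassemble:  g(c ⊞ c ⊞ h(c ⊞ l ⊞ l) ⊞ h(g(g(c))) ⊞ h(g(l)) ⊞ l ⊞ l)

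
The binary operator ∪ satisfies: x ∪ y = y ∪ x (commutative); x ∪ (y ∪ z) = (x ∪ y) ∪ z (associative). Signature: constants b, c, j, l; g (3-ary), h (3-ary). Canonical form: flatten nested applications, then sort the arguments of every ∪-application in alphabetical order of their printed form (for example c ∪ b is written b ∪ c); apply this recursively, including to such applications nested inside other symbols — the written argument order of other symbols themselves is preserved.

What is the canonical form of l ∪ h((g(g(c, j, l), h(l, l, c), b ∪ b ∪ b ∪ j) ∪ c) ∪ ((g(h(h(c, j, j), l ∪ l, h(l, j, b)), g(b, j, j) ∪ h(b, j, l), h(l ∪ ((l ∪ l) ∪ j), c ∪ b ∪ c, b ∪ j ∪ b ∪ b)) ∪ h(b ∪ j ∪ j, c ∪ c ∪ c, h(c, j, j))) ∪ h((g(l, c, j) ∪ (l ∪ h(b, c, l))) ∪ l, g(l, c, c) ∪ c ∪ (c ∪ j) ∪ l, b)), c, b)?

Simplify inside:  h((g(g(c, j, l), h(l, l, c), b ∪ b ∪ b ∪ j) ∪ c) ∪ ((g(h(h(c, j, j), l ∪ l, h(l, j, b)), g(b, j, j) ∪ h(b, j, l), h(l ∪ ((l ∪ l) ∪ j), c ∪ b ∪ c, b ∪ j ∪ b ∪ b)) ∪ h(b ∪ j ∪ j, c ∪ c ∪ c, h(c, j, j))) ∪ h((g(l, c, j) ∪ (l ∪ h(b, c, l))) ∪ l, g(l, c, c) ∪ c ∪ (c ∪ j) ∪ l, b)), c, b)  →  h(c ∪ g(g(c, j, l), h(l, l, c), b ∪ b ∪ b ∪ j) ∪ g(h(h(c, j, j), l ∪ l, h(l, j, b)), g(b, j, j) ∪ h(b, j, l), h(j ∪ l ∪ l ∪ l, b ∪ c ∪ c, b ∪ b ∪ b ∪ j)) ∪ h(b ∪ j ∪ j, c ∪ c ∪ c, h(c, j, j)) ∪ h(g(l, c, j) ∪ h(b, c, l) ∪ l ∪ l, c ∪ c ∪ g(l, c, c) ∪ j ∪ l, b), c, b)
Sort:  h(c ∪ g(g(c, j, l), h(l, l, c), b ∪ b ∪ b ∪ j) ∪ g(h(h(c, j, j), l ∪ l, h(l, j, b)), g(b, j, j) ∪ h(b, j, l), h(j ∪ l ∪ l ∪ l, b ∪ c ∪ c, b ∪ b ∪ b ∪ j)) ∪ h(b ∪ j ∪ j, c ∪ c ∪ c, h(c, j, j)) ∪ h(g(l, c, j) ∪ h(b, c, l) ∪ l ∪ l, c ∪ c ∪ g(l, c, c) ∪ j ∪ l, b), c, b) ∪ l

Answer: h(c ∪ g(g(c, j, l), h(l, l, c), b ∪ b ∪ b ∪ j) ∪ g(h(h(c, j, j), l ∪ l, h(l, j, b)), g(b, j, j) ∪ h(b, j, l), h(j ∪ l ∪ l ∪ l, b ∪ c ∪ c, b ∪ b ∪ b ∪ j)) ∪ h(b ∪ j ∪ j, c ∪ c ∪ c, h(c, j, j)) ∪ h(g(l, c, j) ∪ h(b, c, l) ∪ l ∪ l, c ∪ c ∪ g(l, c, c) ∪ j ∪ l, b), c, b) ∪ l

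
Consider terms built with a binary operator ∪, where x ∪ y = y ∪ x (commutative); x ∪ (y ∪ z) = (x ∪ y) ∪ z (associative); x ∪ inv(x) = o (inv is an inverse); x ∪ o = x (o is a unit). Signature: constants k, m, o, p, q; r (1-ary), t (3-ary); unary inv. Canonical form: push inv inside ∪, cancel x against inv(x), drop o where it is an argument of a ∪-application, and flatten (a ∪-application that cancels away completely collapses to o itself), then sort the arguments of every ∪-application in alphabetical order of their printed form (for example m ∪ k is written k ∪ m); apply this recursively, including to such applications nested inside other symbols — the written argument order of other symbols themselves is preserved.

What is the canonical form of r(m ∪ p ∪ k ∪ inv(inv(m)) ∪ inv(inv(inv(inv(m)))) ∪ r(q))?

Answer: r(k ∪ m ∪ m ∪ m ∪ p ∪ r(q))

Derivation:
Work inside:  m ∪ p ∪ k ∪ inv(inv(m)) ∪ inv(inv(inv(inv(m)))) ∪ r(q)
Push inv inside:  distribute inv over ∪ and collapse double inv
Combine occurrences:  m ∪ m ∪ m ∪ p ∪ k ∪ r(q)
Order the arguments:  k ∪ m ∪ m ∪ m ∪ p ∪ r(q)
Put back:  r(k ∪ m ∪ m ∪ m ∪ p ∪ r(q))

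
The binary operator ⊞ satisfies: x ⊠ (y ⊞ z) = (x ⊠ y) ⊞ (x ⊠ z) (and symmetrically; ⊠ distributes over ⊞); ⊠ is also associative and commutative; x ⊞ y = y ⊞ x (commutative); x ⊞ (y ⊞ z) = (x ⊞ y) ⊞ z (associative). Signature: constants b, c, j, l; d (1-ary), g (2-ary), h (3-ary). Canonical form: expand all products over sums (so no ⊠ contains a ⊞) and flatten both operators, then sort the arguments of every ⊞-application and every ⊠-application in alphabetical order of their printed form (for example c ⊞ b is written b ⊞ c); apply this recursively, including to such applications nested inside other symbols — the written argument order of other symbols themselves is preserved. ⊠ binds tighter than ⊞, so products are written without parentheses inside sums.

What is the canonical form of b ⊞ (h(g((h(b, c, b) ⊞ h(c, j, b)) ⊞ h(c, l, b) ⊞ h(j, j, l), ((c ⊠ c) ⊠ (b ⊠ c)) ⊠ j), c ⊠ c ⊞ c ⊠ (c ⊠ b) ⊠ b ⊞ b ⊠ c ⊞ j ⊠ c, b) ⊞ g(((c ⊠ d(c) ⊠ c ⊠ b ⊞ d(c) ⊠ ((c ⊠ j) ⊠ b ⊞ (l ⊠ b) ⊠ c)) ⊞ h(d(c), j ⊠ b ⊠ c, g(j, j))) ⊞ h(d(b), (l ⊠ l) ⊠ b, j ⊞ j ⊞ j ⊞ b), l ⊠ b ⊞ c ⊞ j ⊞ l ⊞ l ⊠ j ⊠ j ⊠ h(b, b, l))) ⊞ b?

Answer: b ⊞ b ⊞ g(b ⊠ c ⊠ c ⊠ d(c) ⊞ b ⊠ c ⊠ d(c) ⊠ j ⊞ b ⊠ c ⊠ d(c) ⊠ l ⊞ h(d(b), b ⊠ l ⊠ l, b ⊞ j ⊞ j ⊞ j) ⊞ h(d(c), b ⊠ c ⊠ j, g(j, j)), b ⊠ l ⊞ c ⊞ h(b, b, l) ⊠ j ⊠ j ⊠ l ⊞ j ⊞ l) ⊞ h(g(h(b, c, b) ⊞ h(c, j, b) ⊞ h(c, l, b) ⊞ h(j, j, l), b ⊠ c ⊠ c ⊠ c ⊠ j), b ⊠ b ⊠ c ⊠ c ⊞ b ⊠ c ⊞ c ⊠ c ⊞ c ⊠ j, b)

Derivation:
Expand:  b ⊞ h(g(h(b, c, b) ⊞ h(c, j, b) ⊞ h(c, l, b) ⊞ h(j, j, l), b ⊠ c ⊠ c ⊠ c ⊠ j), b ⊠ b ⊠ c ⊠ c ⊞ b ⊠ c ⊞ c ⊠ c ⊞ c ⊠ j, b) ⊞ g(b ⊠ c ⊠ c ⊠ d(c) ⊞ b ⊠ c ⊠ d(c) ⊠ j ⊞ b ⊠ c ⊠ d(c) ⊠ l ⊞ h(d(b), b ⊠ l ⊠ l, b ⊞ j ⊞ j ⊞ j) ⊞ h(d(c), b ⊠ c ⊠ j, g(j, j)), b ⊠ l ⊞ c ⊞ h(b, b, l) ⊠ j ⊠ j ⊠ l ⊞ j ⊞ l) ⊞ b
Sort:  b ⊞ b ⊞ g(b ⊠ c ⊠ c ⊠ d(c) ⊞ b ⊠ c ⊠ d(c) ⊠ j ⊞ b ⊠ c ⊠ d(c) ⊠ l ⊞ h(d(b), b ⊠ l ⊠ l, b ⊞ j ⊞ j ⊞ j) ⊞ h(d(c), b ⊠ c ⊠ j, g(j, j)), b ⊠ l ⊞ c ⊞ h(b, b, l) ⊠ j ⊠ j ⊠ l ⊞ j ⊞ l) ⊞ h(g(h(b, c, b) ⊞ h(c, j, b) ⊞ h(c, l, b) ⊞ h(j, j, l), b ⊠ c ⊠ c ⊠ c ⊠ j), b ⊠ b ⊠ c ⊠ c ⊞ b ⊠ c ⊞ c ⊠ c ⊞ c ⊠ j, b)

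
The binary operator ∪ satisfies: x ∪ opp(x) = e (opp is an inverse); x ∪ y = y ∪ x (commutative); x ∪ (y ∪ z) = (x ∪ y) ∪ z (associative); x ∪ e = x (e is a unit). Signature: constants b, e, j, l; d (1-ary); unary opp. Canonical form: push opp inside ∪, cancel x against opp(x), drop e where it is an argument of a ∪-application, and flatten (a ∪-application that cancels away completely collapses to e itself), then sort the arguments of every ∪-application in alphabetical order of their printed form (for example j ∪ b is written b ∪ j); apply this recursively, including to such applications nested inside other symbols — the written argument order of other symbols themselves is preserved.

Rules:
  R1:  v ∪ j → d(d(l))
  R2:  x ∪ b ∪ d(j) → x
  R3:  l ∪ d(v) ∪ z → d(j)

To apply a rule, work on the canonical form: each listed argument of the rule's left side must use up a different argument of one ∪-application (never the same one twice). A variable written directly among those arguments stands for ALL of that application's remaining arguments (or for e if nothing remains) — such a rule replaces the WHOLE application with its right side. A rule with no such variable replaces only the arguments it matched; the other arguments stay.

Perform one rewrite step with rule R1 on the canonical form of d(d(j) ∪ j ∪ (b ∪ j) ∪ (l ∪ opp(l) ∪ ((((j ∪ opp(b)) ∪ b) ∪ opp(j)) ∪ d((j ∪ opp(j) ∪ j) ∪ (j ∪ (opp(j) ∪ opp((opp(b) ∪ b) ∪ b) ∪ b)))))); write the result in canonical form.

Answer: d(d(d(l)))

Derivation:
Canonical form:  d(b ∪ d(j) ∪ d(j) ∪ j ∪ j)
Match R1:  consume j;  v := b ∪ d(j) ∪ d(j) ∪ j
The variable takes the whole remainder — replace the entire application.
Result:  d(d(d(l)))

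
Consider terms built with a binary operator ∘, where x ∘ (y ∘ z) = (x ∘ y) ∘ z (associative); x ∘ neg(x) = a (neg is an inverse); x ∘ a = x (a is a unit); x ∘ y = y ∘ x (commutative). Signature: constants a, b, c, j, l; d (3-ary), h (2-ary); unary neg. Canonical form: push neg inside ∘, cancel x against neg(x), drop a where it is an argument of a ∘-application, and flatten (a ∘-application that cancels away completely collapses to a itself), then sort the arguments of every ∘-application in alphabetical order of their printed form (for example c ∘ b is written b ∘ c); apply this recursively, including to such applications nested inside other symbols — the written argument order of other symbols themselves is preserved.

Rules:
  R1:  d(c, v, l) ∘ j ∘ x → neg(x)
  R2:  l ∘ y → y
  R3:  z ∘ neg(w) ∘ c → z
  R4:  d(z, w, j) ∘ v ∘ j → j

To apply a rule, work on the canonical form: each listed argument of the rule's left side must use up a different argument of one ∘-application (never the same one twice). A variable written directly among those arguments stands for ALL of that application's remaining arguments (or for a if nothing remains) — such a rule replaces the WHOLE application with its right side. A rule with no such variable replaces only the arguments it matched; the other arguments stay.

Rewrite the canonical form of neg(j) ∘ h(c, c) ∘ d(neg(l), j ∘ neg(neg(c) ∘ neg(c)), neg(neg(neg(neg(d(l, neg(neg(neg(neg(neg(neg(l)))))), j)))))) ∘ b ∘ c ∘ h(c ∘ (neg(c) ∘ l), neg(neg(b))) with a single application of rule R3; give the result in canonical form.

Answer: b ∘ d(neg(l), c ∘ c ∘ j, d(l, l, j)) ∘ h(c, c) ∘ h(l, b)

Derivation:
Canonical form:  b ∘ c ∘ d(neg(l), c ∘ c ∘ j, d(l, l, j)) ∘ h(c, c) ∘ h(l, b) ∘ neg(j)
Apply R3:  consuming c, neg(j);  w := j, z := b ∘ d(neg(l), c ∘ c ∘ j, d(l, l, j)) ∘ h(c, c) ∘ h(l, b)
The variable takes the whole remainder — replace the entire application.
Result:  b ∘ d(neg(l), c ∘ c ∘ j, d(l, l, j)) ∘ h(c, c) ∘ h(l, b)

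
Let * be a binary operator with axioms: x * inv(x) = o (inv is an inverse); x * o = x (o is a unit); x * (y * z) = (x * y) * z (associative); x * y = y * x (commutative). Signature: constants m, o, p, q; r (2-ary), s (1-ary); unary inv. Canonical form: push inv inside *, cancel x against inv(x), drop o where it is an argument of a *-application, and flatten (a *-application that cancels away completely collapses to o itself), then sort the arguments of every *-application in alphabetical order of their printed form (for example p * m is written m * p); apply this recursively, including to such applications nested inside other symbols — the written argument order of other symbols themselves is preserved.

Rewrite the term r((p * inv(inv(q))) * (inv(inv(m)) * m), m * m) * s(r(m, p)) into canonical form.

Answer: r(m * m * p * q, m * m) * s(r(m, p))

Derivation:
Push inv inside:  distribute inv over * and collapse double inv
Combine occurrences:  r(m * m * p * q, m * m) * s(r(m, p))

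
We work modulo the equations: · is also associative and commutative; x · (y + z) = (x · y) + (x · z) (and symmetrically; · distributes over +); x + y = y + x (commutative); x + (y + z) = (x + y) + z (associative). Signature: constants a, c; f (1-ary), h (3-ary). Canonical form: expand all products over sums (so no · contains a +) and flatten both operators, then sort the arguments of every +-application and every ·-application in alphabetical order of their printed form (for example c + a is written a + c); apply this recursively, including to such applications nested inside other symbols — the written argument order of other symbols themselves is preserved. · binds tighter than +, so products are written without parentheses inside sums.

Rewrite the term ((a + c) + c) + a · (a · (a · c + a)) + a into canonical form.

Answer: a + a + a · a · a + a · a · a · c + c + c

Derivation:
Expand:  a + c + c + a · a · a · c + a · a · a + a
Sort:  a + a + a · a · a + a · a · a · c + c + c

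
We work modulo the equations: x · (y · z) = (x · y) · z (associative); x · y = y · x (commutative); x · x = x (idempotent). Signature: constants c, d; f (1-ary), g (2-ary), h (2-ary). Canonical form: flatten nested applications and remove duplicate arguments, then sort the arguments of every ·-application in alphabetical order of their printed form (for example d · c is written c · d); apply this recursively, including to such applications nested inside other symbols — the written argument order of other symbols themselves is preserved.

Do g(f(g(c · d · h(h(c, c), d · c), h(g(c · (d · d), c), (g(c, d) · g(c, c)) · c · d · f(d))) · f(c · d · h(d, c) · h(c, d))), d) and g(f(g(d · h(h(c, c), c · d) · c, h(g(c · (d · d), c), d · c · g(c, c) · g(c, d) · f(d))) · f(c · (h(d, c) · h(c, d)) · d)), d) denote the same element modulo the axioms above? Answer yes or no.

Left:  g(f(g(c · d · h(h(c, c), d · c), h(g(c · (d · d), c), (g(c, d) · g(c, c)) · c · d · f(d))) · f(c · d · h(d, c) · h(c, d))), d)
  Focus inside:  g(c · d · h(h(c, c), d · c), h(g(c · (d · d), c), (g(c, d) · g(c, c)) · c · d · f(d))) · f(c · d · h(d, c) · h(c, d))
  Inside:  g(c · d · h(h(c, c), d · c), h(g(c · (d · d), c), (g(c, d) · g(c, c)) · c · d · f(d)))  →  g(c · d · h(h(c, c), c · d), h(g(c · d, c), c · d · f(d) · g(c, c) · g(c, d)))
  Inside:  f(c · d · h(d, c) · h(c, d))  →  f(c · d · h(c, d) · h(d, c))
  Sort arguments:  f(c · d · h(c, d) · h(d, c)) · g(c · d · h(h(c, c), c · d), h(g(c · d, c), c · d · f(d) · g(c, c) · g(c, d)))
  Rebuild:  g(f(f(c · d · h(c, d) · h(d, c)) · g(c · d · h(h(c, c), c · d), h(g(c · d, c), c · d · f(d) · g(c, c) · g(c, d)))), d)
Right:  g(f(g(d · h(h(c, c), c · d) · c, h(g(c · (d · d), c), d · c · g(c, c) · g(c, d) · f(d))) · f(c · (h(d, c) · h(c, d)) · d)), d)
  Descend into:  g(d · h(h(c, c), c · d) · c, h(g(c · (d · d), c), d · c · g(c, c) · g(c, d) · f(d))) · f(c · (h(d, c) · h(c, d)) · d)
  Inside:  g(d · h(h(c, c), c · d) · c, h(g(c · (d · d), c), d · c · g(c, c) · g(c, d) · f(d)))  →  g(c · d · h(h(c, c), c · d), h(g(c · d, c), c · d · f(d) · g(c, c) · g(c, d)))
  Inside:  f(c · (h(d, c) · h(c, d)) · d)  →  f(c · d · h(c, d) · h(d, c))
  Sort arguments:  f(c · d · h(c, d) · h(d, c)) · g(c · d · h(h(c, c), c · d), h(g(c · d, c), c · d · f(d) · g(c, c) · g(c, d)))
  Put back:  g(f(f(c · d · h(c, d) · h(d, c)) · g(c · d · h(h(c, c), c · d), h(g(c · d, c), c · d · f(d) · g(c, c) · g(c, d)))), d)

Answer: yes — both canonical forms are g(f(f(c · d · h(c, d) · h(d, c)) · g(c · d · h(h(c, c), c · d), h(g(c · d, c), c · d · f(d) · g(c, c) · g(c, d)))), d)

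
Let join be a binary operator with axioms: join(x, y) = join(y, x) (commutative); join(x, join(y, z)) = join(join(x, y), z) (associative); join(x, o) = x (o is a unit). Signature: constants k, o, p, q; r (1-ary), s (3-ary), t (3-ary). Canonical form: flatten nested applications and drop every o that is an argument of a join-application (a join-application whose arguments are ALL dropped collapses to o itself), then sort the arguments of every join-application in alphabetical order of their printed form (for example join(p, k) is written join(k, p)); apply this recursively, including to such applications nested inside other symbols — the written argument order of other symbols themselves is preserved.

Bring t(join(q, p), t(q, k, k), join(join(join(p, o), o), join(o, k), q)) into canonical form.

Work inside:  join(join(join(p, o), o), join(o, k), q)
Merge nested applications:  join(p, o, o, o, k, q)
Units out:  drop o (×3)
Sort arguments:  join(k, p, q)
Put back:  t(join(p, q), t(q, k, k), join(k, p, q))

Answer: t(join(p, q), t(q, k, k), join(k, p, q))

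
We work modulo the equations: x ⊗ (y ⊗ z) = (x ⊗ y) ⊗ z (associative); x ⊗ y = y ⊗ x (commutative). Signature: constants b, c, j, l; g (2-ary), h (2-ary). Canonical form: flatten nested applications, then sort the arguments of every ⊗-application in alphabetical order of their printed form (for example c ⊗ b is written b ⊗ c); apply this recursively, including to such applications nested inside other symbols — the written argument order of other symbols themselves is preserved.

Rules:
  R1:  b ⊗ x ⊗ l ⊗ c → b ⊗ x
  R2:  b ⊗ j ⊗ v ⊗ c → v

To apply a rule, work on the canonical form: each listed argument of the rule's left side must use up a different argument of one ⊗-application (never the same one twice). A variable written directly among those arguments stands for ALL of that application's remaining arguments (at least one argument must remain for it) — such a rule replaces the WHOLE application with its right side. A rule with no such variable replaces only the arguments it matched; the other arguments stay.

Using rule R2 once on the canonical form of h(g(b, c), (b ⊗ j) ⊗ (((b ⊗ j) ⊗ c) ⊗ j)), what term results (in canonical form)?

Answer: h(g(b, c), b ⊗ j ⊗ j)

Derivation:
Canonical form:  h(g(b, c), b ⊗ b ⊗ c ⊗ j ⊗ j ⊗ j)
Apply R2:  consuming b, c, j;  v := b ⊗ j ⊗ j
The variable takes the whole remainder — replace the entire application.
Result:  h(g(b, c), b ⊗ j ⊗ j)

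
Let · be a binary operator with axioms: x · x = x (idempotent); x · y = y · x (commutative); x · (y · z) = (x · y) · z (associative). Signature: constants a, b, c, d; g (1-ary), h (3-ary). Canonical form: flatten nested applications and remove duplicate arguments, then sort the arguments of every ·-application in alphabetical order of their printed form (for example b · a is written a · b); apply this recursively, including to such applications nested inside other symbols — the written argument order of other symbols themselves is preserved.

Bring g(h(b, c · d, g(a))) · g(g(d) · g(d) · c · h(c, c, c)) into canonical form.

Inside:  g(g(d) · g(d) · c · h(c, c, c))  →  g(c · g(d) · h(c, c, c))
Sort:  g(c · g(d) · h(c, c, c)) · g(h(b, c · d, g(a)))

Answer: g(c · g(d) · h(c, c, c)) · g(h(b, c · d, g(a)))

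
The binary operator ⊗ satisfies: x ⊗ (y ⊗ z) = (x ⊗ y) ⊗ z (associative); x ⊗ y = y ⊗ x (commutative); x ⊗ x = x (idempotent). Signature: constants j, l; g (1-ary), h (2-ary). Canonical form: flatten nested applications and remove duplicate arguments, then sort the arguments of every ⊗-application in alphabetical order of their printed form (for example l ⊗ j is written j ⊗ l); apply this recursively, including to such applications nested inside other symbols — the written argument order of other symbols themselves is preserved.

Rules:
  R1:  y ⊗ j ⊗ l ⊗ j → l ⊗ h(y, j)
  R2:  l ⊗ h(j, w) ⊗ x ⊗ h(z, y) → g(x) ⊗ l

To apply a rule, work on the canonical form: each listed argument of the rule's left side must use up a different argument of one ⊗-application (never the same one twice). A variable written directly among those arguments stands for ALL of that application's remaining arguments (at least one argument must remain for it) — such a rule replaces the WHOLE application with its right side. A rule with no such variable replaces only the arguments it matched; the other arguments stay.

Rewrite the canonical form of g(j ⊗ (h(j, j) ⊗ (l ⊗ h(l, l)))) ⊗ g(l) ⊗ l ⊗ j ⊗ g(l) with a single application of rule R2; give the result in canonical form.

Canonical form:  g(h(j, j) ⊗ h(l, l) ⊗ j ⊗ l) ⊗ g(l) ⊗ j ⊗ l
R2 matches:  uses h(j, j), h(l, l), l;  w := j, x := j, y := l, z := l
Every leftover argument binds to the variable; the entire application is replaced.
Result:  g(g(j) ⊗ l) ⊗ g(l) ⊗ j ⊗ l

Answer: g(g(j) ⊗ l) ⊗ g(l) ⊗ j ⊗ l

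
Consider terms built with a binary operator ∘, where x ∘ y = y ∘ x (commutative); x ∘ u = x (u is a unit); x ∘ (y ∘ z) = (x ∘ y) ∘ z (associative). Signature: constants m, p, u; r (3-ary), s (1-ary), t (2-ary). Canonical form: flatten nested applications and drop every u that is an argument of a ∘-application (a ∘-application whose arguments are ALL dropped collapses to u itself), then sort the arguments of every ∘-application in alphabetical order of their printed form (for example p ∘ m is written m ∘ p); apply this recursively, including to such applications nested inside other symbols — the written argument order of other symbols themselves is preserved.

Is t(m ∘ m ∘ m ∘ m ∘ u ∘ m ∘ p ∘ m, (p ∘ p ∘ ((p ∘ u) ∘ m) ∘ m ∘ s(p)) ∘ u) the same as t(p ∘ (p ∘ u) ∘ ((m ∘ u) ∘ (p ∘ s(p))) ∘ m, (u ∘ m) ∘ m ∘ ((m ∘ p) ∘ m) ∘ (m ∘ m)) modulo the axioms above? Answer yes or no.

Left:  t(m ∘ m ∘ m ∘ m ∘ u ∘ m ∘ p ∘ m, (p ∘ p ∘ ((p ∘ u) ∘ m) ∘ m ∘ s(p)) ∘ u)
  Descend into:  (p ∘ p ∘ ((p ∘ u) ∘ m) ∘ m ∘ s(p)) ∘ u
  Merge nested applications:  p ∘ p ∘ p ∘ u ∘ m ∘ m ∘ s(p) ∘ u
  Drop the unit:  drop u (×2)
  Sort arguments:  m ∘ m ∘ p ∘ p ∘ p ∘ s(p)
  Reassemble:  t(m ∘ m ∘ m ∘ m ∘ m ∘ m ∘ p, m ∘ m ∘ p ∘ p ∘ p ∘ s(p))
Right:  t(p ∘ (p ∘ u) ∘ ((m ∘ u) ∘ (p ∘ s(p))) ∘ m, (u ∘ m) ∘ m ∘ ((m ∘ p) ∘ m) ∘ (m ∘ m))
  Descend into:  p ∘ (p ∘ u) ∘ ((m ∘ u) ∘ (p ∘ s(p))) ∘ m
  Flatten:  p ∘ p ∘ u ∘ m ∘ u ∘ p ∘ s(p) ∘ m
  Drop the unit:  drop u (×2)
  Order the arguments:  m ∘ m ∘ p ∘ p ∘ p ∘ s(p)
  Rebuild:  t(m ∘ m ∘ p ∘ p ∘ p ∘ s(p), m ∘ m ∘ m ∘ m ∘ m ∘ m ∘ p)

Answer: no — t(m ∘ m ∘ m ∘ m ∘ m ∘ m ∘ p, m ∘ m ∘ p ∘ p ∘ p ∘ s(p)) vs t(m ∘ m ∘ p ∘ p ∘ p ∘ s(p), m ∘ m ∘ m ∘ m ∘ m ∘ m ∘ p)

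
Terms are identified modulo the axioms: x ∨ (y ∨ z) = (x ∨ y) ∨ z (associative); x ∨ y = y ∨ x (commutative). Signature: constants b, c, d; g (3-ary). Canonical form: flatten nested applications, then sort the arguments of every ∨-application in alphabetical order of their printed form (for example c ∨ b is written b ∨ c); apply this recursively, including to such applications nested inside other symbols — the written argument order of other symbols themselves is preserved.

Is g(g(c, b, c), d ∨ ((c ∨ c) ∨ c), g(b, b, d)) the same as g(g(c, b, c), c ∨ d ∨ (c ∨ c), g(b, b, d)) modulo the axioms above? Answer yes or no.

Answer: yes — both canonical forms are g(g(c, b, c), c ∨ c ∨ c ∨ d, g(b, b, d))

Derivation:
Left:  g(g(c, b, c), d ∨ ((c ∨ c) ∨ c), g(b, b, d))
  Work inside:  d ∨ ((c ∨ c) ∨ c)
  Un-nest:  d ∨ c ∨ c ∨ c
  Sort arguments:  c ∨ c ∨ c ∨ d
  Rebuild:  g(g(c, b, c), c ∨ c ∨ c ∨ d, g(b, b, d))
Right:  g(g(c, b, c), c ∨ d ∨ (c ∨ c), g(b, b, d))
  Focus inside:  c ∨ d ∨ (c ∨ c)
  Un-nest:  c ∨ d ∨ c ∨ c
  Sort:  c ∨ c ∨ c ∨ d
  Put back:  g(g(c, b, c), c ∨ c ∨ c ∨ d, g(b, b, d))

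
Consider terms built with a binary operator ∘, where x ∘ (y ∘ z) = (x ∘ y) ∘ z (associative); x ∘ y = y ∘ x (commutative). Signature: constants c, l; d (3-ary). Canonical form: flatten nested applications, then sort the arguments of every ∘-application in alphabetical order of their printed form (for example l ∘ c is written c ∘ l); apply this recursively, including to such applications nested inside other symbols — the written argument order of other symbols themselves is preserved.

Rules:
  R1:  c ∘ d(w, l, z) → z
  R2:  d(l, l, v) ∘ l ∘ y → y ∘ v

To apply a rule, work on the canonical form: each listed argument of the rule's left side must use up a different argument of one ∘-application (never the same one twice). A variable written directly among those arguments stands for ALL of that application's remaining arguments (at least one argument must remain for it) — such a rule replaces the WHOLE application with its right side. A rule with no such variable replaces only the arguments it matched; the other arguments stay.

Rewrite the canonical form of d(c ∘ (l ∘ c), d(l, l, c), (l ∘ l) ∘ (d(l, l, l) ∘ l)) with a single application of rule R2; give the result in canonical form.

Answer: d(c ∘ c ∘ l, d(l, l, c), l ∘ l ∘ l)

Derivation:
Canonical form:  d(c ∘ c ∘ l, d(l, l, c), d(l, l, l) ∘ l ∘ l ∘ l)
R2 matches:  uses d(l, l, l), l;  v := l, y := l ∘ l
The extension variable absorbs all remaining arguments, so the whole application is rewritten.
Result:  d(c ∘ c ∘ l, d(l, l, c), l ∘ l ∘ l)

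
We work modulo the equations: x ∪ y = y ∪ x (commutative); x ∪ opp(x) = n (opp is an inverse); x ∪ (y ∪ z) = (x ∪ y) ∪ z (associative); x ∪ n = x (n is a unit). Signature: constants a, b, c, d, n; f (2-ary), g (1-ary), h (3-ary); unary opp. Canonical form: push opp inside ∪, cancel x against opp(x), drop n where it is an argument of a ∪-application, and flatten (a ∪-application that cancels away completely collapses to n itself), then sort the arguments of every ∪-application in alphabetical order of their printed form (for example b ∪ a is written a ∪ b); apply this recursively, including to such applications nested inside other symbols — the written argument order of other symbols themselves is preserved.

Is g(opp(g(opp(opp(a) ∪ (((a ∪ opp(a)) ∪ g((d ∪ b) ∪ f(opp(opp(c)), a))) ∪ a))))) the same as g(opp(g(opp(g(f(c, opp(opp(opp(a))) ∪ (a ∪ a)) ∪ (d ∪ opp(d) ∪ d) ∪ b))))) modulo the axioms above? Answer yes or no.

Left:  g(opp(g(opp(opp(a) ∪ (((a ∪ opp(a)) ∪ g((d ∪ b) ∪ f(opp(opp(c)), a))) ∪ a)))))
  Focus inside:  opp(a) ∪ (((a ∪ opp(a)) ∪ g((d ∪ b) ∪ f(opp(opp(c)), a))) ∪ a)
  Push opp inside:  distribute opp over ∪ and collapse double opp
  Inverses cancel:  a cancels
  Collect:  g(b ∪ d ∪ f(c, a))
  Reassemble:  g(opp(g(opp(g(b ∪ d ∪ f(c, a))))))
Right:  g(opp(g(opp(g(f(c, opp(opp(opp(a))) ∪ (a ∪ a)) ∪ (d ∪ opp(d) ∪ d) ∪ b)))))
  Descend into:  f(c, opp(opp(opp(a))) ∪ (a ∪ a)) ∪ (d ∪ opp(d) ∪ d) ∪ b
  Push opp inside:  distribute opp over ∪ and collapse double opp
  Collect terms:  f(c, a) ∪ d ∪ b
  Sort arguments:  b ∪ d ∪ f(c, a)
  Rebuild:  g(opp(g(opp(g(b ∪ d ∪ f(c, a))))))

Answer: yes — both canonical forms are g(opp(g(opp(g(b ∪ d ∪ f(c, a))))))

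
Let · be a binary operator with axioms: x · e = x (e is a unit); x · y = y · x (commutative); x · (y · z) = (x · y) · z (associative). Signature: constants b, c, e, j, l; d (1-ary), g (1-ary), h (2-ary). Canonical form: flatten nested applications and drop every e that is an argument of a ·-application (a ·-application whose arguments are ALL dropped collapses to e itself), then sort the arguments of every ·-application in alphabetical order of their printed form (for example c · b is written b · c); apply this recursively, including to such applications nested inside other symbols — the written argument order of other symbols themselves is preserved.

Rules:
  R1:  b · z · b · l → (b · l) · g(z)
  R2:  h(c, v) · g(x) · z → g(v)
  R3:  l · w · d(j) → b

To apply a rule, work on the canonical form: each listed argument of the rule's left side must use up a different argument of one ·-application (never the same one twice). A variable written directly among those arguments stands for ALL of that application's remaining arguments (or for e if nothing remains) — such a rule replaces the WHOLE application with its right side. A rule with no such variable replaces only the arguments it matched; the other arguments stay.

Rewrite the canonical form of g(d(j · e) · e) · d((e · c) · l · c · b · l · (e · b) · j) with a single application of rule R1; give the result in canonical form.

Canonical form:  d(b · b · c · c · j · l · l) · g(d(j))
Match R1:  consume b, b, l;  z := c · c · j · l
Every leftover argument binds to the variable; the entire application is replaced.
New term:  d(b · g(c · c · j · l) · l) · g(d(j))

Answer: d(b · g(c · c · j · l) · l) · g(d(j))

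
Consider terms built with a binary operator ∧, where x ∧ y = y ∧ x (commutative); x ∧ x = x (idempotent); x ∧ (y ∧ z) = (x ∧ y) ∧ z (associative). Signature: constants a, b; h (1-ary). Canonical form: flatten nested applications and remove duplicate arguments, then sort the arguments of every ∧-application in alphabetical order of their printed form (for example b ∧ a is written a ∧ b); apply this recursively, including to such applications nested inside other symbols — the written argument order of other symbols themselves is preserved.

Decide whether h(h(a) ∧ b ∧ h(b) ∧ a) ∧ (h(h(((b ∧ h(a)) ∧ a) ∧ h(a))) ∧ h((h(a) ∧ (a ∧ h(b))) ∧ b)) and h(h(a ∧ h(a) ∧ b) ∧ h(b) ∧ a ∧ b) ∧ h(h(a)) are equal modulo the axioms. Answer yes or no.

Left:  h(h(a) ∧ b ∧ h(b) ∧ a) ∧ (h(h(((b ∧ h(a)) ∧ a) ∧ h(a))) ∧ h((h(a) ∧ (a ∧ h(b))) ∧ b))
  Un-nest:  h(h(a) ∧ b ∧ h(b) ∧ a) ∧ h(h(((b ∧ h(a)) ∧ a) ∧ h(a))) ∧ h((h(a) ∧ (a ∧ h(b))) ∧ b)
  Simplify inside:  h(h(a) ∧ b ∧ h(b) ∧ a)  →  h(a ∧ b ∧ h(a) ∧ h(b))
  Simplify inside:  h(h(((b ∧ h(a)) ∧ a) ∧ h(a)))  →  h(h(a ∧ b ∧ h(a)))
  Canonicalize subterm:  h((h(a) ∧ (a ∧ h(b))) ∧ b)  →  h(a ∧ b ∧ h(a) ∧ h(b))
  Deduplicate:  drop duplicate h(a ∧ b ∧ h(a) ∧ h(b))
  Sort arguments:  h(a ∧ b ∧ h(a) ∧ h(b)) ∧ h(h(a ∧ b ∧ h(a)))
Right:  h(h(a ∧ h(a) ∧ b) ∧ h(b) ∧ a ∧ b) ∧ h(h(a))
  Canonicalize subterm:  h(h(a ∧ h(a) ∧ b) ∧ h(b) ∧ a ∧ b)  →  h(a ∧ b ∧ h(a ∧ b ∧ h(a)) ∧ h(b))
  Sort:  h(a ∧ b ∧ h(a ∧ b ∧ h(a)) ∧ h(b)) ∧ h(h(a))

Answer: no — h(a ∧ b ∧ h(a) ∧ h(b)) ∧ h(h(a ∧ b ∧ h(a))) vs h(a ∧ b ∧ h(a ∧ b ∧ h(a)) ∧ h(b)) ∧ h(h(a))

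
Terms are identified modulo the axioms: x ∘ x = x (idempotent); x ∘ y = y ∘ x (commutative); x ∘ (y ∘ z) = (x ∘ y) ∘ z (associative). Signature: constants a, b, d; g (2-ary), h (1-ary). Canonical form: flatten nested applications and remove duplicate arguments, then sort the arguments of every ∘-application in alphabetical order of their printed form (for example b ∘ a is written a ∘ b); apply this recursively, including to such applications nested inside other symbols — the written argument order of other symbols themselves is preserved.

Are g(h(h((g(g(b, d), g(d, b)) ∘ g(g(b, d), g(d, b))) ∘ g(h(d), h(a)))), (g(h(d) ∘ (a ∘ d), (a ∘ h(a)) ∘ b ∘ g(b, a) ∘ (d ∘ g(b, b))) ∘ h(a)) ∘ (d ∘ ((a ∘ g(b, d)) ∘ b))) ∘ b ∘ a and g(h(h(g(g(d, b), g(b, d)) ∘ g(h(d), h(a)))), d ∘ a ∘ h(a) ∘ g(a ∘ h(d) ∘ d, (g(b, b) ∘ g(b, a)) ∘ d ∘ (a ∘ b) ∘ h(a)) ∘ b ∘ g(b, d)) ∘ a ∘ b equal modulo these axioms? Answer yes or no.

Answer: no — a ∘ b ∘ g(h(h(g(g(b, d), g(d, b)) ∘ g(h(d), h(a)))), a ∘ b ∘ d ∘ g(a ∘ d ∘ h(d), a ∘ b ∘ d ∘ g(b, a) ∘ g(b, b) ∘ h(a)) ∘ g(b, d) ∘ h(a)) vs a ∘ b ∘ g(h(h(g(g(d, b), g(b, d)) ∘ g(h(d), h(a)))), a ∘ b ∘ d ∘ g(a ∘ d ∘ h(d), a ∘ b ∘ d ∘ g(b, a) ∘ g(b, b) ∘ h(a)) ∘ g(b, d) ∘ h(a))

Derivation:
Left:  g(h(h((g(g(b, d), g(d, b)) ∘ g(g(b, d), g(d, b))) ∘ g(h(d), h(a)))), (g(h(d) ∘ (a ∘ d), (a ∘ h(a)) ∘ b ∘ g(b, a) ∘ (d ∘ g(b, b))) ∘ h(a)) ∘ (d ∘ ((a ∘ g(b, d)) ∘ b))) ∘ b ∘ a
  Canonicalize subterm:  g(h(h((g(g(b, d), g(d, b)) ∘ g(g(b, d), g(d, b))) ∘ g(h(d), h(a)))), (g(h(d) ∘ (a ∘ d), (a ∘ h(a)) ∘ b ∘ g(b, a) ∘ (d ∘ g(b, b))) ∘ h(a)) ∘ (d ∘ ((a ∘ g(b, d)) ∘ b)))  →  g(h(h(g(g(b, d), g(d, b)) ∘ g(h(d), h(a)))), a ∘ b ∘ d ∘ g(a ∘ d ∘ h(d), a ∘ b ∘ d ∘ g(b, a) ∘ g(b, b) ∘ h(a)) ∘ g(b, d) ∘ h(a))
  Sort arguments:  a ∘ b ∘ g(h(h(g(g(b, d), g(d, b)) ∘ g(h(d), h(a)))), a ∘ b ∘ d ∘ g(a ∘ d ∘ h(d), a ∘ b ∘ d ∘ g(b, a) ∘ g(b, b) ∘ h(a)) ∘ g(b, d) ∘ h(a))
Right:  g(h(h(g(g(d, b), g(b, d)) ∘ g(h(d), h(a)))), d ∘ a ∘ h(a) ∘ g(a ∘ h(d) ∘ d, (g(b, b) ∘ g(b, a)) ∘ d ∘ (a ∘ b) ∘ h(a)) ∘ b ∘ g(b, d)) ∘ a ∘ b
  Simplify inside:  g(h(h(g(g(d, b), g(b, d)) ∘ g(h(d), h(a)))), d ∘ a ∘ h(a) ∘ g(a ∘ h(d) ∘ d, (g(b, b) ∘ g(b, a)) ∘ d ∘ (a ∘ b) ∘ h(a)) ∘ b ∘ g(b, d))  →  g(h(h(g(g(d, b), g(b, d)) ∘ g(h(d), h(a)))), a ∘ b ∘ d ∘ g(a ∘ d ∘ h(d), a ∘ b ∘ d ∘ g(b, a) ∘ g(b, b) ∘ h(a)) ∘ g(b, d) ∘ h(a))
  Sort:  a ∘ b ∘ g(h(h(g(g(d, b), g(b, d)) ∘ g(h(d), h(a)))), a ∘ b ∘ d ∘ g(a ∘ d ∘ h(d), a ∘ b ∘ d ∘ g(b, a) ∘ g(b, b) ∘ h(a)) ∘ g(b, d) ∘ h(a))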